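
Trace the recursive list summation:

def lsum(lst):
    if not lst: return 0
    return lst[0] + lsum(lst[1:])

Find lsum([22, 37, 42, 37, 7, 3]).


lsum([22, 37, 42, 37, 7, 3]) = 22 + lsum([37, 42, 37, 7, 3])
lsum([37, 42, 37, 7, 3]) = 37 + lsum([42, 37, 7, 3])
lsum([42, 37, 7, 3]) = 42 + lsum([37, 7, 3])
lsum([37, 7, 3]) = 37 + lsum([7, 3])
lsum([7, 3]) = 7 + lsum([3])
lsum([3]) = 3 + lsum([])
lsum([]) = 0  (base case)
Total: 22 + 37 + 42 + 37 + 7 + 3 + 0 = 148

148


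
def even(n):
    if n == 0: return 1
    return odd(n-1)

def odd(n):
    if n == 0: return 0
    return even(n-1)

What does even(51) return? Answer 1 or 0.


even(51) = odd(50)
odd(50) = even(49)
even(49) = odd(48)
odd(48) = even(47)
even(47) = odd(46)
odd(46) = even(45)
even(45) = odd(44)
odd(44) = even(43)
even(43) = odd(42)
odd(42) = even(41)
even(41) = odd(40)
odd(40) = even(39)
even(39) = odd(38)
odd(38) = even(37)
even(37) = odd(36)
odd(36) = even(35)
even(35) = odd(34)
odd(34) = even(33)
even(33) = odd(32)
odd(32) = even(31)
even(31) = odd(30)
odd(30) = even(29)
even(29) = odd(28)
odd(28) = even(27)
even(27) = odd(26)
odd(26) = even(25)
even(25) = odd(24)
odd(24) = even(23)
even(23) = odd(22)
odd(22) = even(21)
even(21) = odd(20)
odd(20) = even(19)
even(19) = odd(18)
odd(18) = even(17)
even(17) = odd(16)
odd(16) = even(15)
even(15) = odd(14)
odd(14) = even(13)
even(13) = odd(12)
odd(12) = even(11)
even(11) = odd(10)
odd(10) = even(9)
even(9) = odd(8)
odd(8) = even(7)
even(7) = odd(6)
odd(6) = even(5)
even(5) = odd(4)
odd(4) = even(3)
even(3) = odd(2)
odd(2) = even(1)
even(1) = odd(0)
odd(0) = 0  (base case)
Result: 0

0


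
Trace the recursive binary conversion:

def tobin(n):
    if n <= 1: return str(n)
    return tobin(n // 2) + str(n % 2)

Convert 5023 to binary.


tobin(5023) = tobin(2511) + '1'
tobin(2511) = tobin(1255) + '1'
tobin(1255) = tobin(627) + '1'
tobin(627) = tobin(313) + '1'
tobin(313) = tobin(156) + '1'
tobin(156) = tobin(78) + '0'
tobin(78) = tobin(39) + '0'
tobin(39) = tobin(19) + '1'
tobin(19) = tobin(9) + '1'
tobin(9) = tobin(4) + '1'
tobin(4) = tobin(2) + '0'
tobin(2) = tobin(1) + '0'
tobin(1) = '1'  (base case)
Concatenating: '1' + '0' + '0' + '1' + '1' + '1' + '0' + '0' + '1' + '1' + '1' + '1' + '1' = '1001110011111'

1001110011111


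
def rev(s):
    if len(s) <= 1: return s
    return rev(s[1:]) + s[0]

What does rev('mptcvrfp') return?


rev('mptcvrfp') = rev('ptcvrfp') + 'm'
rev('ptcvrfp') = rev('tcvrfp') + 'p'
rev('tcvrfp') = rev('cvrfp') + 't'
rev('cvrfp') = rev('vrfp') + 'c'
rev('vrfp') = rev('rfp') + 'v'
rev('rfp') = rev('fp') + 'r'
rev('fp') = rev('p') + 'f'
rev('p') = 'p'  (base case)
Concatenating: 'p' + 'f' + 'r' + 'v' + 'c' + 't' + 'p' + 'm' = 'pfrvctpm'

pfrvctpm


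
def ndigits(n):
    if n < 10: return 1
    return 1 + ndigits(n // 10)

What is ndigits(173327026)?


ndigits(173327026) = 1 + ndigits(17332702)
ndigits(17332702) = 1 + ndigits(1733270)
ndigits(1733270) = 1 + ndigits(173327)
ndigits(173327) = 1 + ndigits(17332)
ndigits(17332) = 1 + ndigits(1733)
ndigits(1733) = 1 + ndigits(173)
ndigits(173) = 1 + ndigits(17)
ndigits(17) = 1 + ndigits(1)
ndigits(1) = 1  (base case: 1 < 10)
Unwinding: 1 + 1 + 1 + 1 + 1 + 1 + 1 + 1 + 1 = 9

9


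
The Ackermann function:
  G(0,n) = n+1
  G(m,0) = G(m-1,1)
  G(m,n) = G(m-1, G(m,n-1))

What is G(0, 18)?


G(0, 18) = 19
Result: G(0, 18) = 19

19


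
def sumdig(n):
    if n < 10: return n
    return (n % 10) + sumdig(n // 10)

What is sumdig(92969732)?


sumdig(92969732) = 2 + sumdig(9296973)
sumdig(9296973) = 3 + sumdig(929697)
sumdig(929697) = 7 + sumdig(92969)
sumdig(92969) = 9 + sumdig(9296)
sumdig(9296) = 6 + sumdig(929)
sumdig(929) = 9 + sumdig(92)
sumdig(92) = 2 + sumdig(9)
sumdig(9) = 9  (base case)
Total: 2 + 3 + 7 + 9 + 6 + 9 + 2 + 9 = 47

47


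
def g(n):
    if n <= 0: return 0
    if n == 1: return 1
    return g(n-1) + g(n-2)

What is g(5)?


Computing g(5) bottom-up:
g(0) = 0
g(1) = 1
g(2) = g(1) + g(0) = 1 + 0 = 1
g(3) = g(2) + g(1) = 1 + 1 = 2
g(4) = g(3) + g(2) = 2 + 1 = 3
g(5) = g(4) + g(3) = 3 + 2 = 5

5


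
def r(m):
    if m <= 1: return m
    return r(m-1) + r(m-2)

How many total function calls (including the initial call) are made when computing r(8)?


Let C(n) = total calls for r(n)
C(0) = 1, C(1) = 1
C(2) = 1 + C(1) + C(0) = 1 + 1 + 1 = 3
C(3) = 1 + C(2) + C(1) = 1 + 3 + 1 = 5
C(4) = 1 + C(3) + C(2) = 1 + 5 + 3 = 9
C(5) = 1 + C(4) + C(3) = 1 + 9 + 5 = 15
C(6) = 1 + C(5) + C(4) = 1 + 15 + 9 = 25
C(7) = 1 + C(6) + C(5) = 1 + 25 + 15 = 41
C(8) = 1 + C(7) + C(6) = 1 + 41 + 25 = 67

67


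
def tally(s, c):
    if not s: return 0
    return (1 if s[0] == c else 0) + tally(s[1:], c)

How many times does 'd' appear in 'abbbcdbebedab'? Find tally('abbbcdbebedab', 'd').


s[0]='a' != 'd' -> 0
s[0]='b' != 'd' -> 0
s[0]='b' != 'd' -> 0
s[0]='b' != 'd' -> 0
s[0]='c' != 'd' -> 0
s[0]='d' == 'd' -> 1
s[0]='b' != 'd' -> 0
s[0]='e' != 'd' -> 0
s[0]='b' != 'd' -> 0
s[0]='e' != 'd' -> 0
s[0]='d' == 'd' -> 1
s[0]='a' != 'd' -> 0
s[0]='b' != 'd' -> 0
Sum: 0 + 0 + 0 + 0 + 0 + 1 + 0 + 0 + 0 + 0 + 1 + 0 + 0 = 2

2


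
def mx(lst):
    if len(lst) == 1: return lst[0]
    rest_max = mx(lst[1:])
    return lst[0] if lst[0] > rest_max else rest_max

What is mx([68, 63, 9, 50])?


mx([68, 63, 9, 50]): compare 68 with mx([63, 9, 50])
mx([63, 9, 50]): compare 63 with mx([9, 50])
mx([9, 50]): compare 9 with mx([50])
mx([50]) = 50  (base case)
Compare 9 with 50 -> 50
Compare 63 with 50 -> 63
Compare 68 with 63 -> 68

68


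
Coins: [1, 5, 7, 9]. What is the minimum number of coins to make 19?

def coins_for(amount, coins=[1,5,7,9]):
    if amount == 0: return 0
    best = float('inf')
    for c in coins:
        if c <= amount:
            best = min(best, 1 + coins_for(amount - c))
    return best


Building up with DP:
coins_for(0) = 0
coins_for(1) = min(1+coins_for(0)=1+0=1) = 1
coins_for(2) = min(1+coins_for(1)=1+1=2) = 2
coins_for(3) = min(1+coins_for(2)=1+2=3) = 3
coins_for(4) = min(1+coins_for(3)=1+3=4) = 4
coins_for(5) = min(1+coins_for(4)=1+4=5, 1+coins_for(0)=1+0=1) = 1
coins_for(6) = min(1+coins_for(5)=1+1=2, 1+coins_for(1)=1+1=2) = 2
coins_for(7) = min(1+coins_for(6)=1+2=3, 1+coins_for(2)=1+2=3, 1+coins_for(0)=1+0=1) = 1
coins_for(8) = min(1+coins_for(7)=1+1=2, 1+coins_for(3)=1+3=4, 1+coins_for(1)=1+1=2) = 2
coins_for(9) = min(1+coins_for(8)=1+2=3, 1+coins_for(4)=1+4=5, 1+coins_for(2)=1+2=3, 1+coins_for(0)=1+0=1) = 1
coins_for(10) = min(1+coins_for(9)=1+1=2, 1+coins_for(5)=1+1=2, 1+coins_for(3)=1+3=4, 1+coins_for(1)=1+1=2) = 2
coins_for(11) = min(1+coins_for(10)=1+2=3, 1+coins_for(6)=1+2=3, 1+coins_for(4)=1+4=5, 1+coins_for(2)=1+2=3) = 3
coins_for(12) = min(1+coins_for(11)=1+3=4, 1+coins_for(7)=1+1=2, 1+coins_for(5)=1+1=2, 1+coins_for(3)=1+3=4) = 2
coins_for(13) = min(1+coins_for(12)=1+2=3, 1+coins_for(8)=1+2=3, 1+coins_for(6)=1+2=3, 1+coins_for(4)=1+4=5) = 3
coins_for(14) = min(1+coins_for(13)=1+3=4, 1+coins_for(9)=1+1=2, 1+coins_for(7)=1+1=2, 1+coins_for(5)=1+1=2) = 2
coins_for(15) = min(1+coins_for(14)=1+2=3, 1+coins_for(10)=1+2=3, 1+coins_for(8)=1+2=3, 1+coins_for(6)=1+2=3) = 3
coins_for(16) = min(1+coins_for(15)=1+3=4, 1+coins_for(11)=1+3=4, 1+coins_for(9)=1+1=2, 1+coins_for(7)=1+1=2) = 2
coins_for(17) = min(1+coins_for(16)=1+2=3, 1+coins_for(12)=1+2=3, 1+coins_for(10)=1+2=3, 1+coins_for(8)=1+2=3) = 3
coins_for(18) = min(1+coins_for(17)=1+3=4, 1+coins_for(13)=1+3=4, 1+coins_for(11)=1+3=4, 1+coins_for(9)=1+1=2) = 2
coins_for(19) = min(1+coins_for(18)=1+2=3, 1+coins_for(14)=1+2=3, 1+coins_for(12)=1+2=3, 1+coins_for(10)=1+2=3) = 3

3


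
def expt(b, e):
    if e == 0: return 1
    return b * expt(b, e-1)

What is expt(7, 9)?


expt(7, 9)
= 7 * expt(7, 8)
= 7 * 7 * expt(7, 7)
= 7 * 7 * 7 * expt(7, 6)
= 7 * 7 * 7 * 7 * expt(7, 5)
= 7 * 7 * 7 * 7 * 7 * expt(7, 4)
= 7 * 7 * 7 * 7 * 7 * 7 * expt(7, 3)
= 7 * 7 * 7 * 7 * 7 * 7 * 7 * expt(7, 2)
= 7 * 7 * 7 * 7 * 7 * 7 * 7 * 7 * expt(7, 1)
= 7 * 7 * 7 * 7 * 7 * 7 * 7 * 7 * 7 * expt(7, 0)
= 7 * 7 * 7 * 7 * 7 * 7 * 7 * 7 * 7 * 1
= 40353607

40353607


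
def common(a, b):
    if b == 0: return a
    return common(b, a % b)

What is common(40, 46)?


common(40, 46) = common(46, 40)
common(46, 40) = common(40, 6)
common(40, 6) = common(6, 4)
common(6, 4) = common(4, 2)
common(4, 2) = common(2, 0)
common(2, 0) = 2  (base case)

2


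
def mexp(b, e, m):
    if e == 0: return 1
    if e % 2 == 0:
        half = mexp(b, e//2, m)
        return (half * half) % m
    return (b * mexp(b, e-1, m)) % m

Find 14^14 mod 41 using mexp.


mexp(14, 14, 41): e is even, compute mexp(14, 7, 41)
  mexp(14, 7, 41): e is odd, compute mexp(14, 6, 41)
    mexp(14, 6, 41): e is even, compute mexp(14, 3, 41)
      mexp(14, 3, 41): e is odd, compute mexp(14, 2, 41)
        mexp(14, 2, 41): e is even, compute mexp(14, 1, 41)
          mexp(14, 1, 41): e is odd, compute mexp(14, 0, 41)
          mexp(14, 0, 41) = 1
          (14 * 1) % 41 = 14
        half=14, (14*14) % 41 = 32
      (14 * 32) % 41 = 38
    half=38, (38*38) % 41 = 9
  (14 * 9) % 41 = 3
half=3, (3*3) % 41 = 9

9


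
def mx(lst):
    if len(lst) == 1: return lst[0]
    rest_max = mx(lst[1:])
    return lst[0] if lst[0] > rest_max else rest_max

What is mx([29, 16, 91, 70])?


mx([29, 16, 91, 70]): compare 29 with mx([16, 91, 70])
mx([16, 91, 70]): compare 16 with mx([91, 70])
mx([91, 70]): compare 91 with mx([70])
mx([70]) = 70  (base case)
Compare 91 with 70 -> 91
Compare 16 with 91 -> 91
Compare 29 with 91 -> 91

91


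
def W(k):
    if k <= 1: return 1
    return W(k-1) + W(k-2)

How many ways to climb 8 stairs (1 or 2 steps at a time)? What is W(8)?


Building up from base cases:
W(0) = 1
W(1) = 1
W(2) = W(1) + W(0) = 1 + 1 = 2
W(3) = W(2) + W(1) = 2 + 1 = 3
W(4) = W(3) + W(2) = 3 + 2 = 5
W(5) = W(4) + W(3) = 5 + 3 = 8
W(6) = W(5) + W(4) = 8 + 5 = 13
W(7) = W(6) + W(5) = 13 + 8 = 21
W(8) = W(7) + W(6) = 21 + 13 = 34

34


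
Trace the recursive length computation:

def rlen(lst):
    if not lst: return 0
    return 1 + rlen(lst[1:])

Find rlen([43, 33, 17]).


rlen([43, 33, 17]) = 1 + rlen([33, 17])
rlen([33, 17]) = 1 + rlen([17])
rlen([17]) = 1 + rlen([])
rlen([]) = 0  (base case)
Unwinding: 1 + 1 + 1 + 0 = 3

3


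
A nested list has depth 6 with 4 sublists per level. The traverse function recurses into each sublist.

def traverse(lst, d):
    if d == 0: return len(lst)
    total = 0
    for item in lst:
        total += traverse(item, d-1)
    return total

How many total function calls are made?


At depth 0 (root): 1 call
At depth 1: each of 1 parents calls traverse on 4 children = 4 calls
At depth 2: each of 4 parents calls traverse on 4 children = 16 calls
At depth 3: each of 16 parents calls traverse on 4 children = 64 calls
At depth 4: each of 64 parents calls traverse on 4 children = 256 calls
At depth 5: each of 256 parents calls traverse on 4 children = 1024 calls
At depth 6: each of 1024 parents calls traverse on 4 children = 4096 calls
Total: 1 + 4 + 16 + 64 + 256 + 1024 + 4096 = 5461

5461


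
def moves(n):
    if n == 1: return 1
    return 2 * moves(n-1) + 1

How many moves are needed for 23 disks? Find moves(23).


moves(23) = 2 * moves(22) + 1
moves(22) = 2 * moves(21) + 1
moves(21) = 2 * moves(20) + 1
moves(20) = 2 * moves(19) + 1
moves(19) = 2 * moves(18) + 1
moves(18) = 2 * moves(17) + 1
moves(17) = 2 * moves(16) + 1
moves(16) = 2 * moves(15) + 1
moves(15) = 2 * moves(14) + 1
moves(14) = 2 * moves(13) + 1
moves(13) = 2 * moves(12) + 1
moves(12) = 2 * moves(11) + 1
moves(11) = 2 * moves(10) + 1
moves(10) = 2 * moves(9) + 1
moves(9) = 2 * moves(8) + 1
moves(8) = 2 * moves(7) + 1
moves(7) = 2 * moves(6) + 1
moves(6) = 2 * moves(5) + 1
moves(5) = 2 * moves(4) + 1
moves(4) = 2 * moves(3) + 1
moves(3) = 2 * moves(2) + 1
moves(2) = 2 * moves(1) + 1
moves(1) = 1  (base case)
moves(2) = 2 * 1 + 1 = 3
moves(3) = 2 * 3 + 1 = 7
moves(4) = 2 * 7 + 1 = 15
moves(5) = 2 * 15 + 1 = 31
moves(6) = 2 * 31 + 1 = 63
moves(7) = 2 * 63 + 1 = 127
moves(8) = 2 * 127 + 1 = 255
moves(9) = 2 * 255 + 1 = 511
moves(10) = 2 * 511 + 1 = 1023
moves(11) = 2 * 1023 + 1 = 2047
moves(12) = 2 * 2047 + 1 = 4095
moves(13) = 2 * 4095 + 1 = 8191
moves(14) = 2 * 8191 + 1 = 16383
moves(15) = 2 * 16383 + 1 = 32767
moves(16) = 2 * 32767 + 1 = 65535
moves(17) = 2 * 65535 + 1 = 131071
moves(18) = 2 * 131071 + 1 = 262143
moves(19) = 2 * 262143 + 1 = 524287
moves(20) = 2 * 524287 + 1 = 1048575
moves(21) = 2 * 1048575 + 1 = 2097151
moves(22) = 2 * 2097151 + 1 = 4194303
moves(23) = 2 * 4194303 + 1 = 8388607

8388607


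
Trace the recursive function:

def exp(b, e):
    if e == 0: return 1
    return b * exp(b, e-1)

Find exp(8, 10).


exp(8, 10)
= 8 * exp(8, 9)
= 8 * 8 * exp(8, 8)
= 8 * 8 * 8 * exp(8, 7)
= 8 * 8 * 8 * 8 * exp(8, 6)
= 8 * 8 * 8 * 8 * 8 * exp(8, 5)
= 8 * 8 * 8 * 8 * 8 * 8 * exp(8, 4)
= 8 * 8 * 8 * 8 * 8 * 8 * 8 * exp(8, 3)
= 8 * 8 * 8 * 8 * 8 * 8 * 8 * 8 * exp(8, 2)
= 8 * 8 * 8 * 8 * 8 * 8 * 8 * 8 * 8 * exp(8, 1)
= 8 * 8 * 8 * 8 * 8 * 8 * 8 * 8 * 8 * 8 * exp(8, 0)
= 8 * 8 * 8 * 8 * 8 * 8 * 8 * 8 * 8 * 8 * 1
= 1073741824

1073741824


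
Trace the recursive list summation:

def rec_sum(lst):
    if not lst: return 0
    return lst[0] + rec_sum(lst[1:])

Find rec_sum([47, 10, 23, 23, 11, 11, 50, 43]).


rec_sum([47, 10, 23, 23, 11, 11, 50, 43]) = 47 + rec_sum([10, 23, 23, 11, 11, 50, 43])
rec_sum([10, 23, 23, 11, 11, 50, 43]) = 10 + rec_sum([23, 23, 11, 11, 50, 43])
rec_sum([23, 23, 11, 11, 50, 43]) = 23 + rec_sum([23, 11, 11, 50, 43])
rec_sum([23, 11, 11, 50, 43]) = 23 + rec_sum([11, 11, 50, 43])
rec_sum([11, 11, 50, 43]) = 11 + rec_sum([11, 50, 43])
rec_sum([11, 50, 43]) = 11 + rec_sum([50, 43])
rec_sum([50, 43]) = 50 + rec_sum([43])
rec_sum([43]) = 43 + rec_sum([])
rec_sum([]) = 0  (base case)
Total: 47 + 10 + 23 + 23 + 11 + 11 + 50 + 43 + 0 = 218

218


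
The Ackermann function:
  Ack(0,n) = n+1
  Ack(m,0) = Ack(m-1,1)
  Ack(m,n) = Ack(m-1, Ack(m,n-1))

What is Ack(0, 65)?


Ack(0, 65) = 66
Result: Ack(0, 65) = 66

66


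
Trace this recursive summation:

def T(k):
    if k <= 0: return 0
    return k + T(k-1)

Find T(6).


T(6)
= 6 + 5 + 4 + 3 + 2 + 1 + T(0)
= 6 + 5 + 4 + 3 + 2 + 1 + 0
= 21

21


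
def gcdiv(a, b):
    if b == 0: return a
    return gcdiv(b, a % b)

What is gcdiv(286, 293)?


gcdiv(286, 293) = gcdiv(293, 286)
gcdiv(293, 286) = gcdiv(286, 7)
gcdiv(286, 7) = gcdiv(7, 6)
gcdiv(7, 6) = gcdiv(6, 1)
gcdiv(6, 1) = gcdiv(1, 0)
gcdiv(1, 0) = 1  (base case)

1


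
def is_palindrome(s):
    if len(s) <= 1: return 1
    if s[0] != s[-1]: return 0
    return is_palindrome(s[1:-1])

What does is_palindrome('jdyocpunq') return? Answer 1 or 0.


is_palindrome('jdyocpunq'): s[0]='j' != s[-1]='q' -> return 0
Result: 0 (not a palindrome)

0


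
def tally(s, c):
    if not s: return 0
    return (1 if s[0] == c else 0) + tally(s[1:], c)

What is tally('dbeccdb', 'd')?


s[0]='d' == 'd' -> 1
s[0]='b' != 'd' -> 0
s[0]='e' != 'd' -> 0
s[0]='c' != 'd' -> 0
s[0]='c' != 'd' -> 0
s[0]='d' == 'd' -> 1
s[0]='b' != 'd' -> 0
Sum: 1 + 0 + 0 + 0 + 0 + 1 + 0 = 2

2


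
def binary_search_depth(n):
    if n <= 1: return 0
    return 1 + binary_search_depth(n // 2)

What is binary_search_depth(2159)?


2159 / 2 = 1079
1079 / 2 = 539
539 / 2 = 269
269 / 2 = 134
134 / 2 = 67
67 / 2 = 33
33 / 2 = 16
16 / 2 = 8
8 / 2 = 4
4 / 2 = 2
2 / 2 = 1
Reached 1 after 11 halvings

11


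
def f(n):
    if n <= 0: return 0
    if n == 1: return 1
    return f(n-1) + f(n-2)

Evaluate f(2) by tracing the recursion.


Computing f(2) bottom-up:
f(0) = 0
f(1) = 1
f(2) = f(1) + f(0) = 1 + 0 = 1

1


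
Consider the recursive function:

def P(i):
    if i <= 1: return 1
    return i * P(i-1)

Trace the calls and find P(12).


P(12)
= 12 * P(11)
= 12 * 11 * P(10)
= 12 * 11 * 10 * P(9)
= 12 * 11 * 10 * 9 * P(8)
= 12 * 11 * 10 * 9 * 8 * P(7)
= 12 * 11 * 10 * 9 * 8 * 7 * P(6)
= 12 * 11 * 10 * 9 * 8 * 7 * 6 * P(5)
= 12 * 11 * 10 * 9 * 8 * 7 * 6 * 5 * P(4)
= 12 * 11 * 10 * 9 * 8 * 7 * 6 * 5 * 4 * P(3)
= 12 * 11 * 10 * 9 * 8 * 7 * 6 * 5 * 4 * 3 * P(2)
= 12 * 11 * 10 * 9 * 8 * 7 * 6 * 5 * 4 * 3 * 2 * P(1)
= 12 * 11 * 10 * 9 * 8 * 7 * 6 * 5 * 4 * 3 * 2 * 1
= 479001600

479001600


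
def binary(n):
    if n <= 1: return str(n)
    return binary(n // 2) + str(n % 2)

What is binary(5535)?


binary(5535) = binary(2767) + '1'
binary(2767) = binary(1383) + '1'
binary(1383) = binary(691) + '1'
binary(691) = binary(345) + '1'
binary(345) = binary(172) + '1'
binary(172) = binary(86) + '0'
binary(86) = binary(43) + '0'
binary(43) = binary(21) + '1'
binary(21) = binary(10) + '1'
binary(10) = binary(5) + '0'
binary(5) = binary(2) + '1'
binary(2) = binary(1) + '0'
binary(1) = '1'  (base case)
Concatenating: '1' + '0' + '1' + '0' + '1' + '1' + '0' + '0' + '1' + '1' + '1' + '1' + '1' = '1010110011111'

1010110011111


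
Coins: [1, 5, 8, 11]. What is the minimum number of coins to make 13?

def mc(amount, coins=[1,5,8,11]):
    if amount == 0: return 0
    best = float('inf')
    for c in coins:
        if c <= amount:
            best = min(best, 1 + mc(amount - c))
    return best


Building up with DP:
mc(0) = 0
mc(1) = min(1+mc(0)=1+0=1) = 1
mc(2) = min(1+mc(1)=1+1=2) = 2
mc(3) = min(1+mc(2)=1+2=3) = 3
mc(4) = min(1+mc(3)=1+3=4) = 4
mc(5) = min(1+mc(4)=1+4=5, 1+mc(0)=1+0=1) = 1
mc(6) = min(1+mc(5)=1+1=2, 1+mc(1)=1+1=2) = 2
mc(7) = min(1+mc(6)=1+2=3, 1+mc(2)=1+2=3) = 3
mc(8) = min(1+mc(7)=1+3=4, 1+mc(3)=1+3=4, 1+mc(0)=1+0=1) = 1
mc(9) = min(1+mc(8)=1+1=2, 1+mc(4)=1+4=5, 1+mc(1)=1+1=2) = 2
mc(10) = min(1+mc(9)=1+2=3, 1+mc(5)=1+1=2, 1+mc(2)=1+2=3) = 2
mc(11) = min(1+mc(10)=1+2=3, 1+mc(6)=1+2=3, 1+mc(3)=1+3=4, 1+mc(0)=1+0=1) = 1
mc(12) = min(1+mc(11)=1+1=2, 1+mc(7)=1+3=4, 1+mc(4)=1+4=5, 1+mc(1)=1+1=2) = 2
mc(13) = min(1+mc(12)=1+2=3, 1+mc(8)=1+1=2, 1+mc(5)=1+1=2, 1+mc(2)=1+2=3) = 2

2


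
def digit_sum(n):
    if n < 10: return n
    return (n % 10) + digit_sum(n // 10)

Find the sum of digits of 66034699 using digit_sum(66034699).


digit_sum(66034699) = 9 + digit_sum(6603469)
digit_sum(6603469) = 9 + digit_sum(660346)
digit_sum(660346) = 6 + digit_sum(66034)
digit_sum(66034) = 4 + digit_sum(6603)
digit_sum(6603) = 3 + digit_sum(660)
digit_sum(660) = 0 + digit_sum(66)
digit_sum(66) = 6 + digit_sum(6)
digit_sum(6) = 6  (base case)
Total: 9 + 9 + 6 + 4 + 3 + 0 + 6 + 6 = 43

43


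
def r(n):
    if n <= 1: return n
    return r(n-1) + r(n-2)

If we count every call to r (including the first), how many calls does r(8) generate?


Let C(n) = total calls for r(n)
C(0) = 1, C(1) = 1
C(2) = 1 + C(1) + C(0) = 1 + 1 + 1 = 3
C(3) = 1 + C(2) + C(1) = 1 + 3 + 1 = 5
C(4) = 1 + C(3) + C(2) = 1 + 5 + 3 = 9
C(5) = 1 + C(4) + C(3) = 1 + 9 + 5 = 15
C(6) = 1 + C(5) + C(4) = 1 + 15 + 9 = 25
C(7) = 1 + C(6) + C(5) = 1 + 25 + 15 = 41
C(8) = 1 + C(7) + C(6) = 1 + 41 + 25 = 67

67


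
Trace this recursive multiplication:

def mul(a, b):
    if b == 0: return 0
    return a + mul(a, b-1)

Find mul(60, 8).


mul(60, 8) = 60 + mul(60, 7)
mul(60, 7) = 60 + mul(60, 6)
mul(60, 6) = 60 + mul(60, 5)
mul(60, 5) = 60 + mul(60, 4)
mul(60, 4) = 60 + mul(60, 3)
mul(60, 3) = 60 + mul(60, 2)
mul(60, 2) = 60 + mul(60, 1)
mul(60, 1) = 60 + mul(60, 0)
mul(60, 0) = 0  (base case)
Total: 60 + 60 + 60 + 60 + 60 + 60 + 60 + 60 + 0 = 480

480


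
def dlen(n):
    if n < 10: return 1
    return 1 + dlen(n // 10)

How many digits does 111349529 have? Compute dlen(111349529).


dlen(111349529) = 1 + dlen(11134952)
dlen(11134952) = 1 + dlen(1113495)
dlen(1113495) = 1 + dlen(111349)
dlen(111349) = 1 + dlen(11134)
dlen(11134) = 1 + dlen(1113)
dlen(1113) = 1 + dlen(111)
dlen(111) = 1 + dlen(11)
dlen(11) = 1 + dlen(1)
dlen(1) = 1  (base case: 1 < 10)
Unwinding: 1 + 1 + 1 + 1 + 1 + 1 + 1 + 1 + 1 = 9

9


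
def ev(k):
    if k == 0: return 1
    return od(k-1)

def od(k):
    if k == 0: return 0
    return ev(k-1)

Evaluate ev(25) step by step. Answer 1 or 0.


ev(25) = od(24)
od(24) = ev(23)
ev(23) = od(22)
od(22) = ev(21)
ev(21) = od(20)
od(20) = ev(19)
ev(19) = od(18)
od(18) = ev(17)
ev(17) = od(16)
od(16) = ev(15)
ev(15) = od(14)
od(14) = ev(13)
ev(13) = od(12)
od(12) = ev(11)
ev(11) = od(10)
od(10) = ev(9)
ev(9) = od(8)
od(8) = ev(7)
ev(7) = od(6)
od(6) = ev(5)
ev(5) = od(4)
od(4) = ev(3)
ev(3) = od(2)
od(2) = ev(1)
ev(1) = od(0)
od(0) = 0  (base case)
Result: 0

0


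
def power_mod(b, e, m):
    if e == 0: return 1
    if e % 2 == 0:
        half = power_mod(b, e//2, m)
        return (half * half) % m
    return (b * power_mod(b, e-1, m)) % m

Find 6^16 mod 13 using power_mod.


power_mod(6, 16, 13): e is even, compute power_mod(6, 8, 13)
  power_mod(6, 8, 13): e is even, compute power_mod(6, 4, 13)
    power_mod(6, 4, 13): e is even, compute power_mod(6, 2, 13)
      power_mod(6, 2, 13): e is even, compute power_mod(6, 1, 13)
        power_mod(6, 1, 13): e is odd, compute power_mod(6, 0, 13)
          power_mod(6, 0, 13) = 1
        (6 * 1) % 13 = 6
      half=6, (6*6) % 13 = 10
    half=10, (10*10) % 13 = 9
  half=9, (9*9) % 13 = 3
half=3, (3*3) % 13 = 9

9


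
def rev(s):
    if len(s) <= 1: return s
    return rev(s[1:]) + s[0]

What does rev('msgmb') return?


rev('msgmb') = rev('sgmb') + 'm'
rev('sgmb') = rev('gmb') + 's'
rev('gmb') = rev('mb') + 'g'
rev('mb') = rev('b') + 'm'
rev('b') = 'b'  (base case)
Concatenating: 'b' + 'm' + 'g' + 's' + 'm' = 'bmgsm'

bmgsm


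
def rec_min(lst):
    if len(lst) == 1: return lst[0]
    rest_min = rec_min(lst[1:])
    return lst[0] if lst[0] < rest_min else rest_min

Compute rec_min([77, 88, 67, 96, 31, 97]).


rec_min([77, 88, 67, 96, 31, 97]): compare 77 with rec_min([88, 67, 96, 31, 97])
rec_min([88, 67, 96, 31, 97]): compare 88 with rec_min([67, 96, 31, 97])
rec_min([67, 96, 31, 97]): compare 67 with rec_min([96, 31, 97])
rec_min([96, 31, 97]): compare 96 with rec_min([31, 97])
rec_min([31, 97]): compare 31 with rec_min([97])
rec_min([97]) = 97  (base case)
Compare 31 with 97 -> 31
Compare 96 with 31 -> 31
Compare 67 with 31 -> 31
Compare 88 with 31 -> 31
Compare 77 with 31 -> 31

31


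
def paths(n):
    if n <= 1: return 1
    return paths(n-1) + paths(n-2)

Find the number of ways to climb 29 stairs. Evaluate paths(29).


Building up from base cases:
paths(0) = 1
paths(1) = 1
paths(2) = paths(1) + paths(0) = 1 + 1 = 2
paths(3) = paths(2) + paths(1) = 2 + 1 = 3
paths(4) = paths(3) + paths(2) = 3 + 2 = 5
paths(5) = paths(4) + paths(3) = 5 + 3 = 8
paths(6) = paths(5) + paths(4) = 8 + 5 = 13
paths(7) = paths(6) + paths(5) = 13 + 8 = 21
paths(8) = paths(7) + paths(6) = 21 + 13 = 34
paths(9) = paths(8) + paths(7) = 34 + 21 = 55
paths(10) = paths(9) + paths(8) = 55 + 34 = 89
paths(11) = paths(10) + paths(9) = 89 + 55 = 144
paths(12) = paths(11) + paths(10) = 144 + 89 = 233
paths(13) = paths(12) + paths(11) = 233 + 144 = 377
paths(14) = paths(13) + paths(12) = 377 + 233 = 610
paths(15) = paths(14) + paths(13) = 610 + 377 = 987
paths(16) = paths(15) + paths(14) = 987 + 610 = 1597
paths(17) = paths(16) + paths(15) = 1597 + 987 = 2584
paths(18) = paths(17) + paths(16) = 2584 + 1597 = 4181
paths(19) = paths(18) + paths(17) = 4181 + 2584 = 6765
paths(20) = paths(19) + paths(18) = 6765 + 4181 = 10946
paths(21) = paths(20) + paths(19) = 10946 + 6765 = 17711
paths(22) = paths(21) + paths(20) = 17711 + 10946 = 28657
paths(23) = paths(22) + paths(21) = 28657 + 17711 = 46368
paths(24) = paths(23) + paths(22) = 46368 + 28657 = 75025
paths(25) = paths(24) + paths(23) = 75025 + 46368 = 121393
paths(26) = paths(25) + paths(24) = 121393 + 75025 = 196418
paths(27) = paths(26) + paths(25) = 196418 + 121393 = 317811
paths(28) = paths(27) + paths(26) = 317811 + 196418 = 514229
paths(29) = paths(28) + paths(27) = 514229 + 317811 = 832040

832040


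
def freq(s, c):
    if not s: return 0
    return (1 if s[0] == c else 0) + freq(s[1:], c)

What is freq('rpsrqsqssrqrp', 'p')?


s[0]='r' != 'p' -> 0
s[0]='p' == 'p' -> 1
s[0]='s' != 'p' -> 0
s[0]='r' != 'p' -> 0
s[0]='q' != 'p' -> 0
s[0]='s' != 'p' -> 0
s[0]='q' != 'p' -> 0
s[0]='s' != 'p' -> 0
s[0]='s' != 'p' -> 0
s[0]='r' != 'p' -> 0
s[0]='q' != 'p' -> 0
s[0]='r' != 'p' -> 0
s[0]='p' == 'p' -> 1
Sum: 0 + 1 + 0 + 0 + 0 + 0 + 0 + 0 + 0 + 0 + 0 + 0 + 1 = 2

2


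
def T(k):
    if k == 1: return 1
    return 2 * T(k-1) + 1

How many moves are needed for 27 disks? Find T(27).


T(27) = 2 * T(26) + 1
T(26) = 2 * T(25) + 1
T(25) = 2 * T(24) + 1
T(24) = 2 * T(23) + 1
T(23) = 2 * T(22) + 1
T(22) = 2 * T(21) + 1
T(21) = 2 * T(20) + 1
T(20) = 2 * T(19) + 1
T(19) = 2 * T(18) + 1
T(18) = 2 * T(17) + 1
T(17) = 2 * T(16) + 1
T(16) = 2 * T(15) + 1
T(15) = 2 * T(14) + 1
T(14) = 2 * T(13) + 1
T(13) = 2 * T(12) + 1
T(12) = 2 * T(11) + 1
T(11) = 2 * T(10) + 1
T(10) = 2 * T(9) + 1
T(9) = 2 * T(8) + 1
T(8) = 2 * T(7) + 1
T(7) = 2 * T(6) + 1
T(6) = 2 * T(5) + 1
T(5) = 2 * T(4) + 1
T(4) = 2 * T(3) + 1
T(3) = 2 * T(2) + 1
T(2) = 2 * T(1) + 1
T(1) = 1  (base case)
T(2) = 2 * 1 + 1 = 3
T(3) = 2 * 3 + 1 = 7
T(4) = 2 * 7 + 1 = 15
T(5) = 2 * 15 + 1 = 31
T(6) = 2 * 31 + 1 = 63
T(7) = 2 * 63 + 1 = 127
T(8) = 2 * 127 + 1 = 255
T(9) = 2 * 255 + 1 = 511
T(10) = 2 * 511 + 1 = 1023
T(11) = 2 * 1023 + 1 = 2047
T(12) = 2 * 2047 + 1 = 4095
T(13) = 2 * 4095 + 1 = 8191
T(14) = 2 * 8191 + 1 = 16383
T(15) = 2 * 16383 + 1 = 32767
T(16) = 2 * 32767 + 1 = 65535
T(17) = 2 * 65535 + 1 = 131071
T(18) = 2 * 131071 + 1 = 262143
T(19) = 2 * 262143 + 1 = 524287
T(20) = 2 * 524287 + 1 = 1048575
T(21) = 2 * 1048575 + 1 = 2097151
T(22) = 2 * 2097151 + 1 = 4194303
T(23) = 2 * 4194303 + 1 = 8388607
T(24) = 2 * 8388607 + 1 = 16777215
T(25) = 2 * 16777215 + 1 = 33554431
T(26) = 2 * 33554431 + 1 = 67108863
T(27) = 2 * 67108863 + 1 = 134217727

134217727


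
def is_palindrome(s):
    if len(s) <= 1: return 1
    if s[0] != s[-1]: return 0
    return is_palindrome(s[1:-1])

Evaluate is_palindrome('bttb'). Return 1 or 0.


is_palindrome('bttb'): s[0]='b' == s[-1]='b' -> check is_palindrome('tt')
is_palindrome('tt'): s[0]='t' == s[-1]='t' -> check is_palindrome('')
is_palindrome(''): len <= 1 -> return 1  (base case)
Result: 1 (palindrome)

1


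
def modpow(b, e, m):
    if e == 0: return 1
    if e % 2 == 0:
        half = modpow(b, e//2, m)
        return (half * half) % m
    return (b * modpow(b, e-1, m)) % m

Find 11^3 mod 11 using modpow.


modpow(11, 3, 11): e is odd, compute modpow(11, 2, 11)
  modpow(11, 2, 11): e is even, compute modpow(11, 1, 11)
    modpow(11, 1, 11): e is odd, compute modpow(11, 0, 11)
      modpow(11, 0, 11) = 1
    (11 * 1) % 11 = 0
  half=0, (0*0) % 11 = 0
(11 * 0) % 11 = 0

0


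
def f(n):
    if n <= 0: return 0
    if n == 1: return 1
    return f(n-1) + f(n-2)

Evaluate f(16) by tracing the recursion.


Computing f(16) bottom-up:
f(0) = 0
f(1) = 1
f(2) = f(1) + f(0) = 1 + 0 = 1
f(3) = f(2) + f(1) = 1 + 1 = 2
f(4) = f(3) + f(2) = 2 + 1 = 3
f(5) = f(4) + f(3) = 3 + 2 = 5
f(6) = f(5) + f(4) = 5 + 3 = 8
f(7) = f(6) + f(5) = 8 + 5 = 13
f(8) = f(7) + f(6) = 13 + 8 = 21
f(9) = f(8) + f(7) = 21 + 13 = 34
f(10) = f(9) + f(8) = 34 + 21 = 55
f(11) = f(10) + f(9) = 55 + 34 = 89
f(12) = f(11) + f(10) = 89 + 55 = 144
f(13) = f(12) + f(11) = 144 + 89 = 233
f(14) = f(13) + f(12) = 233 + 144 = 377
f(15) = f(14) + f(13) = 377 + 233 = 610
f(16) = f(15) + f(14) = 610 + 377 = 987

987


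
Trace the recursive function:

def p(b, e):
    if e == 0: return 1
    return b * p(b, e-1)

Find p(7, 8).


p(7, 8)
= 7 * p(7, 7)
= 7 * 7 * p(7, 6)
= 7 * 7 * 7 * p(7, 5)
= 7 * 7 * 7 * 7 * p(7, 4)
= 7 * 7 * 7 * 7 * 7 * p(7, 3)
= 7 * 7 * 7 * 7 * 7 * 7 * p(7, 2)
= 7 * 7 * 7 * 7 * 7 * 7 * 7 * p(7, 1)
= 7 * 7 * 7 * 7 * 7 * 7 * 7 * 7 * p(7, 0)
= 7 * 7 * 7 * 7 * 7 * 7 * 7 * 7 * 1
= 5764801

5764801


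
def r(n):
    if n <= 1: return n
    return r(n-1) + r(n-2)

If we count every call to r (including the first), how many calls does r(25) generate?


Let C(n) = total calls for r(n)
C(0) = 1, C(1) = 1
C(2) = 1 + C(1) + C(0) = 1 + 1 + 1 = 3
C(3) = 1 + C(2) + C(1) = 1 + 3 + 1 = 5
C(4) = 1 + C(3) + C(2) = 1 + 5 + 3 = 9
C(5) = 1 + C(4) + C(3) = 1 + 9 + 5 = 15
C(6) = 1 + C(5) + C(4) = 1 + 15 + 9 = 25
C(7) = 1 + C(6) + C(5) = 1 + 25 + 15 = 41
C(8) = 1 + C(7) + C(6) = 1 + 41 + 25 = 67
C(9) = 1 + C(8) + C(7) = 1 + 67 + 41 = 109
C(10) = 1 + C(9) + C(8) = 1 + 109 + 67 = 177
C(11) = 1 + C(10) + C(9) = 1 + 177 + 109 = 287
C(12) = 1 + C(11) + C(10) = 1 + 287 + 177 = 465
C(13) = 1 + C(12) + C(11) = 1 + 465 + 287 = 753
C(14) = 1 + C(13) + C(12) = 1 + 753 + 465 = 1219
C(15) = 1 + C(14) + C(13) = 1 + 1219 + 753 = 1973
C(16) = 1 + C(15) + C(14) = 1 + 1973 + 1219 = 3193
C(17) = 1 + C(16) + C(15) = 1 + 3193 + 1973 = 5167
C(18) = 1 + C(17) + C(16) = 1 + 5167 + 3193 = 8361
C(19) = 1 + C(18) + C(17) = 1 + 8361 + 5167 = 13529
C(20) = 1 + C(19) + C(18) = 1 + 13529 + 8361 = 21891
C(21) = 1 + C(20) + C(19) = 1 + 21891 + 13529 = 35421
C(22) = 1 + C(21) + C(20) = 1 + 35421 + 21891 = 57313
C(23) = 1 + C(22) + C(21) = 1 + 57313 + 35421 = 92735
C(24) = 1 + C(23) + C(22) = 1 + 92735 + 57313 = 150049
C(25) = 1 + C(24) + C(23) = 1 + 150049 + 92735 = 242785

242785


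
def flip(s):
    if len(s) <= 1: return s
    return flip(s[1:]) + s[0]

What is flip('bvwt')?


flip('bvwt') = flip('vwt') + 'b'
flip('vwt') = flip('wt') + 'v'
flip('wt') = flip('t') + 'w'
flip('t') = 't'  (base case)
Concatenating: 't' + 'w' + 'v' + 'b' = 'twvb'

twvb


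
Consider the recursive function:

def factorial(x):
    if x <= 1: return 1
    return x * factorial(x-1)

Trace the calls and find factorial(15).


factorial(15)
= 15 * factorial(14)
= 15 * 14 * factorial(13)
= 15 * 14 * 13 * factorial(12)
= 15 * 14 * 13 * 12 * factorial(11)
= 15 * 14 * 13 * 12 * 11 * factorial(10)
= 15 * 14 * 13 * 12 * 11 * 10 * factorial(9)
= 15 * 14 * 13 * 12 * 11 * 10 * 9 * factorial(8)
= 15 * 14 * 13 * 12 * 11 * 10 * 9 * 8 * factorial(7)
= 15 * 14 * 13 * 12 * 11 * 10 * 9 * 8 * 7 * factorial(6)
= 15 * 14 * 13 * 12 * 11 * 10 * 9 * 8 * 7 * 6 * factorial(5)
= 15 * 14 * 13 * 12 * 11 * 10 * 9 * 8 * 7 * 6 * 5 * factorial(4)
= 15 * 14 * 13 * 12 * 11 * 10 * 9 * 8 * 7 * 6 * 5 * 4 * factorial(3)
= 15 * 14 * 13 * 12 * 11 * 10 * 9 * 8 * 7 * 6 * 5 * 4 * 3 * factorial(2)
= 15 * 14 * 13 * 12 * 11 * 10 * 9 * 8 * 7 * 6 * 5 * 4 * 3 * 2 * factorial(1)
= 15 * 14 * 13 * 12 * 11 * 10 * 9 * 8 * 7 * 6 * 5 * 4 * 3 * 2 * 1
= 1307674368000

1307674368000


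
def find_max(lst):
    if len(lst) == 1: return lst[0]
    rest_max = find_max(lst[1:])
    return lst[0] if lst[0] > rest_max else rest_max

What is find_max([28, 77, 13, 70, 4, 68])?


find_max([28, 77, 13, 70, 4, 68]): compare 28 with find_max([77, 13, 70, 4, 68])
find_max([77, 13, 70, 4, 68]): compare 77 with find_max([13, 70, 4, 68])
find_max([13, 70, 4, 68]): compare 13 with find_max([70, 4, 68])
find_max([70, 4, 68]): compare 70 with find_max([4, 68])
find_max([4, 68]): compare 4 with find_max([68])
find_max([68]) = 68  (base case)
Compare 4 with 68 -> 68
Compare 70 with 68 -> 70
Compare 13 with 70 -> 70
Compare 77 with 70 -> 77
Compare 28 with 77 -> 77

77


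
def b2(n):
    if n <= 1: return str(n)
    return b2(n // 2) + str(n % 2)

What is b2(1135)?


b2(1135) = b2(567) + '1'
b2(567) = b2(283) + '1'
b2(283) = b2(141) + '1'
b2(141) = b2(70) + '1'
b2(70) = b2(35) + '0'
b2(35) = b2(17) + '1'
b2(17) = b2(8) + '1'
b2(8) = b2(4) + '0'
b2(4) = b2(2) + '0'
b2(2) = b2(1) + '0'
b2(1) = '1'  (base case)
Concatenating: '1' + '0' + '0' + '0' + '1' + '1' + '0' + '1' + '1' + '1' + '1' = '10001101111'

10001101111


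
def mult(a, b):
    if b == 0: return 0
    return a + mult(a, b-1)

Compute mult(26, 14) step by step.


mult(26, 14) = 26 + mult(26, 13)
mult(26, 13) = 26 + mult(26, 12)
mult(26, 12) = 26 + mult(26, 11)
mult(26, 11) = 26 + mult(26, 10)
mult(26, 10) = 26 + mult(26, 9)
mult(26, 9) = 26 + mult(26, 8)
mult(26, 8) = 26 + mult(26, 7)
mult(26, 7) = 26 + mult(26, 6)
mult(26, 6) = 26 + mult(26, 5)
mult(26, 5) = 26 + mult(26, 4)
mult(26, 4) = 26 + mult(26, 3)
mult(26, 3) = 26 + mult(26, 2)
mult(26, 2) = 26 + mult(26, 1)
mult(26, 1) = 26 + mult(26, 0)
mult(26, 0) = 0  (base case)
Total: 26 + 26 + 26 + 26 + 26 + 26 + 26 + 26 + 26 + 26 + 26 + 26 + 26 + 26 + 0 = 364

364


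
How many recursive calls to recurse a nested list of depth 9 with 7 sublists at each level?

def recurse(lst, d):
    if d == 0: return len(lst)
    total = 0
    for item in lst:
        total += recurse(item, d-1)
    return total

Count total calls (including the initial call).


At depth 0 (root): 1 call
At depth 1: each of 1 parents calls recurse on 7 children = 7 calls
At depth 2: each of 7 parents calls recurse on 7 children = 49 calls
At depth 3: each of 49 parents calls recurse on 7 children = 343 calls
At depth 4: each of 343 parents calls recurse on 7 children = 2401 calls
At depth 5: each of 2401 parents calls recurse on 7 children = 16807 calls
At depth 6: each of 16807 parents calls recurse on 7 children = 117649 calls
At depth 7: each of 117649 parents calls recurse on 7 children = 823543 calls
At depth 8: each of 823543 parents calls recurse on 7 children = 5764801 calls
At depth 9: each of 5764801 parents calls recurse on 7 children = 40353607 calls
Total: 1 + 7 + 49 + 343 + 2401 + 16807 + 117649 + 823543 + 5764801 + 40353607 = 47079208

47079208


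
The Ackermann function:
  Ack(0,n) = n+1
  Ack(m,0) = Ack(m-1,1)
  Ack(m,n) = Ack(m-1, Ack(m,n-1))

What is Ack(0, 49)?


Ack(0, 49) = 50
Result: Ack(0, 49) = 50

50


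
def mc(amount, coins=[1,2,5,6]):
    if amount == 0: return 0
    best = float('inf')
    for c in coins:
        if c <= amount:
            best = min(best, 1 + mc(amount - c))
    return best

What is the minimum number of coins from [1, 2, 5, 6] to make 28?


Building up with DP:
mc(0) = 0
mc(1) = min(1+mc(0)=1+0=1) = 1
mc(2) = min(1+mc(1)=1+1=2, 1+mc(0)=1+0=1) = 1
mc(3) = min(1+mc(2)=1+1=2, 1+mc(1)=1+1=2) = 2
mc(4) = min(1+mc(3)=1+2=3, 1+mc(2)=1+1=2) = 2
mc(5) = min(1+mc(4)=1+2=3, 1+mc(3)=1+2=3, 1+mc(0)=1+0=1) = 1
mc(6) = min(1+mc(5)=1+1=2, 1+mc(4)=1+2=3, 1+mc(1)=1+1=2, 1+mc(0)=1+0=1) = 1
mc(7) = min(1+mc(6)=1+1=2, 1+mc(5)=1+1=2, 1+mc(2)=1+1=2, 1+mc(1)=1+1=2) = 2
mc(8) = min(1+mc(7)=1+2=3, 1+mc(6)=1+1=2, 1+mc(3)=1+2=3, 1+mc(2)=1+1=2) = 2
mc(9) = min(1+mc(8)=1+2=3, 1+mc(7)=1+2=3, 1+mc(4)=1+2=3, 1+mc(3)=1+2=3) = 3
mc(10) = min(1+mc(9)=1+3=4, 1+mc(8)=1+2=3, 1+mc(5)=1+1=2, 1+mc(4)=1+2=3) = 2
mc(11) = min(1+mc(10)=1+2=3, 1+mc(9)=1+3=4, 1+mc(6)=1+1=2, 1+mc(5)=1+1=2) = 2
mc(12) = min(1+mc(11)=1+2=3, 1+mc(10)=1+2=3, 1+mc(7)=1+2=3, 1+mc(6)=1+1=2) = 2
mc(13) = min(1+mc(12)=1+2=3, 1+mc(11)=1+2=3, 1+mc(8)=1+2=3, 1+mc(7)=1+2=3) = 3
mc(14) = min(1+mc(13)=1+3=4, 1+mc(12)=1+2=3, 1+mc(9)=1+3=4, 1+mc(8)=1+2=3) = 3
mc(15) = min(1+mc(14)=1+3=4, 1+mc(13)=1+3=4, 1+mc(10)=1+2=3, 1+mc(9)=1+3=4) = 3
mc(16) = min(1+mc(15)=1+3=4, 1+mc(14)=1+3=4, 1+mc(11)=1+2=3, 1+mc(10)=1+2=3) = 3
mc(17) = min(1+mc(16)=1+3=4, 1+mc(15)=1+3=4, 1+mc(12)=1+2=3, 1+mc(11)=1+2=3) = 3
mc(18) = min(1+mc(17)=1+3=4, 1+mc(16)=1+3=4, 1+mc(13)=1+3=4, 1+mc(12)=1+2=3) = 3
mc(19) = min(1+mc(18)=1+3=4, 1+mc(17)=1+3=4, 1+mc(14)=1+3=4, 1+mc(13)=1+3=4) = 4
mc(20) = min(1+mc(19)=1+4=5, 1+mc(18)=1+3=4, 1+mc(15)=1+3=4, 1+mc(14)=1+3=4) = 4
mc(21) = min(1+mc(20)=1+4=5, 1+mc(19)=1+4=5, 1+mc(16)=1+3=4, 1+mc(15)=1+3=4) = 4
mc(22) = min(1+mc(21)=1+4=5, 1+mc(20)=1+4=5, 1+mc(17)=1+3=4, 1+mc(16)=1+3=4) = 4
mc(23) = min(1+mc(22)=1+4=5, 1+mc(21)=1+4=5, 1+mc(18)=1+3=4, 1+mc(17)=1+3=4) = 4
mc(24) = min(1+mc(23)=1+4=5, 1+mc(22)=1+4=5, 1+mc(19)=1+4=5, 1+mc(18)=1+3=4) = 4
mc(25) = min(1+mc(24)=1+4=5, 1+mc(23)=1+4=5, 1+mc(20)=1+4=5, 1+mc(19)=1+4=5) = 5
mc(26) = min(1+mc(25)=1+5=6, 1+mc(24)=1+4=5, 1+mc(21)=1+4=5, 1+mc(20)=1+4=5) = 5
mc(27) = min(1+mc(26)=1+5=6, 1+mc(25)=1+5=6, 1+mc(22)=1+4=5, 1+mc(21)=1+4=5) = 5
mc(28) = min(1+mc(27)=1+5=6, 1+mc(26)=1+5=6, 1+mc(23)=1+4=5, 1+mc(22)=1+4=5) = 5

5


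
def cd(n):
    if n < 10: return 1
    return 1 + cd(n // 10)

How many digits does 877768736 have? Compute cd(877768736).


cd(877768736) = 1 + cd(87776873)
cd(87776873) = 1 + cd(8777687)
cd(8777687) = 1 + cd(877768)
cd(877768) = 1 + cd(87776)
cd(87776) = 1 + cd(8777)
cd(8777) = 1 + cd(877)
cd(877) = 1 + cd(87)
cd(87) = 1 + cd(8)
cd(8) = 1  (base case: 8 < 10)
Unwinding: 1 + 1 + 1 + 1 + 1 + 1 + 1 + 1 + 1 = 9

9


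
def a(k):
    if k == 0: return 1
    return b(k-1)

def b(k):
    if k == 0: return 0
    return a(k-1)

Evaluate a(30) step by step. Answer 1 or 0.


a(30) = b(29)
b(29) = a(28)
a(28) = b(27)
b(27) = a(26)
a(26) = b(25)
b(25) = a(24)
a(24) = b(23)
b(23) = a(22)
a(22) = b(21)
b(21) = a(20)
a(20) = b(19)
b(19) = a(18)
a(18) = b(17)
b(17) = a(16)
a(16) = b(15)
b(15) = a(14)
a(14) = b(13)
b(13) = a(12)
a(12) = b(11)
b(11) = a(10)
a(10) = b(9)
b(9) = a(8)
a(8) = b(7)
b(7) = a(6)
a(6) = b(5)
b(5) = a(4)
a(4) = b(3)
b(3) = a(2)
a(2) = b(1)
b(1) = a(0)
a(0) = 1  (base case)
Result: 1

1


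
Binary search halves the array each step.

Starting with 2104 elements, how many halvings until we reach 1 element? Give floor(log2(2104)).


2104 / 2 = 1052
1052 / 2 = 526
526 / 2 = 263
263 / 2 = 131
131 / 2 = 65
65 / 2 = 32
32 / 2 = 16
16 / 2 = 8
8 / 2 = 4
4 / 2 = 2
2 / 2 = 1
Reached 1 after 11 halvings

11


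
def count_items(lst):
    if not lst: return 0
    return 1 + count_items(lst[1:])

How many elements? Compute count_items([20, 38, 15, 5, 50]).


count_items([20, 38, 15, 5, 50]) = 1 + count_items([38, 15, 5, 50])
count_items([38, 15, 5, 50]) = 1 + count_items([15, 5, 50])
count_items([15, 5, 50]) = 1 + count_items([5, 50])
count_items([5, 50]) = 1 + count_items([50])
count_items([50]) = 1 + count_items([])
count_items([]) = 0  (base case)
Unwinding: 1 + 1 + 1 + 1 + 1 + 0 = 5

5


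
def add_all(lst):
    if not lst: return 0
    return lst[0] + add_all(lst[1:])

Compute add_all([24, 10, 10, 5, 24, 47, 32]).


add_all([24, 10, 10, 5, 24, 47, 32]) = 24 + add_all([10, 10, 5, 24, 47, 32])
add_all([10, 10, 5, 24, 47, 32]) = 10 + add_all([10, 5, 24, 47, 32])
add_all([10, 5, 24, 47, 32]) = 10 + add_all([5, 24, 47, 32])
add_all([5, 24, 47, 32]) = 5 + add_all([24, 47, 32])
add_all([24, 47, 32]) = 24 + add_all([47, 32])
add_all([47, 32]) = 47 + add_all([32])
add_all([32]) = 32 + add_all([])
add_all([]) = 0  (base case)
Total: 24 + 10 + 10 + 5 + 24 + 47 + 32 + 0 = 152

152


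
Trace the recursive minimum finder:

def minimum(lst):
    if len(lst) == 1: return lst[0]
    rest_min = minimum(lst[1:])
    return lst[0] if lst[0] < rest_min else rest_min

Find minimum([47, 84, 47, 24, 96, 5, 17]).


minimum([47, 84, 47, 24, 96, 5, 17]): compare 47 with minimum([84, 47, 24, 96, 5, 17])
minimum([84, 47, 24, 96, 5, 17]): compare 84 with minimum([47, 24, 96, 5, 17])
minimum([47, 24, 96, 5, 17]): compare 47 with minimum([24, 96, 5, 17])
minimum([24, 96, 5, 17]): compare 24 with minimum([96, 5, 17])
minimum([96, 5, 17]): compare 96 with minimum([5, 17])
minimum([5, 17]): compare 5 with minimum([17])
minimum([17]) = 17  (base case)
Compare 5 with 17 -> 5
Compare 96 with 5 -> 5
Compare 24 with 5 -> 5
Compare 47 with 5 -> 5
Compare 84 with 5 -> 5
Compare 47 with 5 -> 5

5


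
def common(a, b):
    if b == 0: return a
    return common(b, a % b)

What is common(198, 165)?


common(198, 165) = common(165, 33)
common(165, 33) = common(33, 0)
common(33, 0) = 33  (base case)

33


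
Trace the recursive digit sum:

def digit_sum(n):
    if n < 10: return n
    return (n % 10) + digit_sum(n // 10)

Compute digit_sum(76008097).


digit_sum(76008097) = 7 + digit_sum(7600809)
digit_sum(7600809) = 9 + digit_sum(760080)
digit_sum(760080) = 0 + digit_sum(76008)
digit_sum(76008) = 8 + digit_sum(7600)
digit_sum(7600) = 0 + digit_sum(760)
digit_sum(760) = 0 + digit_sum(76)
digit_sum(76) = 6 + digit_sum(7)
digit_sum(7) = 7  (base case)
Total: 7 + 9 + 0 + 8 + 0 + 0 + 6 + 7 = 37

37


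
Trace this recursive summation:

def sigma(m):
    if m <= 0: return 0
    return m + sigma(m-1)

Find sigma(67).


sigma(67)
= 67 + 66 + 65 + 64 + 63 + 62 + 61 + 60 + 59 + 58 + 57 + 56 + 55 + 54 + 53 + 52 + 51 + 50 + 49 + 48 + 47 + 46 + 45 + 44 + 43 + 42 + 41 + 40 + 39 + 38 + 37 + 36 + 35 + 34 + 33 + 32 + 31 + 30 + 29 + 28 + 27 + 26 + 25 + 24 + 23 + 22 + 21 + 20 + 19 + 18 + 17 + 16 + 15 + 14 + 13 + 12 + 11 + 10 + 9 + 8 + 7 + 6 + 5 + 4 + 3 + 2 + 1 + sigma(0)
= 67 + 66 + 65 + 64 + 63 + 62 + 61 + 60 + 59 + 58 + 57 + 56 + 55 + 54 + 53 + 52 + 51 + 50 + 49 + 48 + 47 + 46 + 45 + 44 + 43 + 42 + 41 + 40 + 39 + 38 + 37 + 36 + 35 + 34 + 33 + 32 + 31 + 30 + 29 + 28 + 27 + 26 + 25 + 24 + 23 + 22 + 21 + 20 + 19 + 18 + 17 + 16 + 15 + 14 + 13 + 12 + 11 + 10 + 9 + 8 + 7 + 6 + 5 + 4 + 3 + 2 + 1 + 0
= 2278

2278
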